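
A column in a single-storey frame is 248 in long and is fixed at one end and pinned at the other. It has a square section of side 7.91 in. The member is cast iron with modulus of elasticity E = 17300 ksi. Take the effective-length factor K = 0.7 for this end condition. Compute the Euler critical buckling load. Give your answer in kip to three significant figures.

I = a⁴/12 = 7.91⁴/12 = 326.2 in⁴
Effective length L_e = K·L = 0.7 × 248 = 173.6 in
P_cr = π²EI / L_e² = π² × 17300×10³ × 326.2 / 173.6² = 1.848×10^6 lb

P_cr ≈ 1850 kip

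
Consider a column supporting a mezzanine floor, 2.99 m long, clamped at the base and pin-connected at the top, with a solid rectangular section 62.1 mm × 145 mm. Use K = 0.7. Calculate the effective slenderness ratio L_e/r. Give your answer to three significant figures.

For a rectangle r_min = b/√12 = 62.1/√12 = 17.93 mm
L_e = K·L = 0.7 × 2.99 m = 2.093 m = 2093.0 mm
λ = L_e / r_min = 2093.0 / 17.93 = 117

λ ≈ 117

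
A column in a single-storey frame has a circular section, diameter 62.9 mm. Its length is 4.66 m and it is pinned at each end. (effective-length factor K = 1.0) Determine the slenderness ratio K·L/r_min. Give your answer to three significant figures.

For a solid circle r = d/4 = 62.9/4 = 15.72 mm
L_e = K·L = 1 × 4.66 m = 4.660 m = 4660.0 mm
λ = L_e / r_min = 4660.0 / 15.73 = 296

λ ≈ 296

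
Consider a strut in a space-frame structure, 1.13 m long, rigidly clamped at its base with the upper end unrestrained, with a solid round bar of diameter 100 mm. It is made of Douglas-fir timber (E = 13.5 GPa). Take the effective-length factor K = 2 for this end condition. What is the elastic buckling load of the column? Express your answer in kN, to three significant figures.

P_cr ≈ 128 kN

I = πd⁴/64 = π×100⁴/64 = 4.909×10^6 mm⁴
I = 4.909×10^6 mm⁴ = 4.909×10^-6 m⁴
Effective length L_e = K·L = 2 × 1.13 = 2.260 m
P_cr = π²EI / L_e² = π² × 13.5×10⁹ × 4.909×10^-6 / 2.260² = 1.281×10^5 N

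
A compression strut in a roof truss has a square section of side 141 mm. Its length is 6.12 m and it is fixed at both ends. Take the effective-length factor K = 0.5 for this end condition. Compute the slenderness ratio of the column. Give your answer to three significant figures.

For a square r = a/√12 = 141/√12 = 40.70 mm
L_e = K·L = 0.5 × 6.12 m = 3.060 m = 3060.0 mm
λ = L_e / r_min = 3060.0 / 40.70 = 75.2

λ ≈ 75.2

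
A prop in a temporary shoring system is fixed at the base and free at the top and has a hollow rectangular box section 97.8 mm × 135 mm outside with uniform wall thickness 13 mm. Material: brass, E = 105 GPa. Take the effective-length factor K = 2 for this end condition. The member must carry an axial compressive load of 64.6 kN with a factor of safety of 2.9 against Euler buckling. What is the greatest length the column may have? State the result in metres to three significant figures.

L_max ≈ 3.15 m

Inner dimensions: h_i = 135 − 2×13 = 109.0 mm, b_i = 97.8 − 2×13 = 71.80 mm
Weak-axis I_min = (h_o·b_o³ − h_i·b_i³)/12 with b_o = 97.8, b_i = 71.80 mm (shorter outer/inner sides).
I_min = (135×97.8³ − 109.0×71.80³)/12 = 7.162×10^6 mm⁴
I = 7.162×10^-6 m⁴
Required critical load P_cr = n·P = 2.9 × 64.6 = 187.3 kN = 1.873×10^5 N
From P_cr = π²EI/(K·L)²:  L = (1/K)·√(π²EI/P_cr) = (1/2)·√(π²×1.05×10^11×7.162×10^-6/1.873×10^5)
L = 3.15 m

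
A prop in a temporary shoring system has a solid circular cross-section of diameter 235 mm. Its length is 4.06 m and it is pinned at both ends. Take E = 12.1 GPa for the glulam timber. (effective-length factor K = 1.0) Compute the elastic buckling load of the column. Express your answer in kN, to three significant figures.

P_cr ≈ 1080 kN

I = πd⁴/64 = π×235⁴/64 = 1.497×10^8 mm⁴
I = 1.497×10^8 mm⁴ = 1.497×10^-4 m⁴
Effective length L_e = K·L = 1 × 4.06 = 4.060 m
P_cr = π²EI / L_e² = π² × 12.1×10⁹ × 1.497×10^-4 / 4.060² = 1.085×10^6 N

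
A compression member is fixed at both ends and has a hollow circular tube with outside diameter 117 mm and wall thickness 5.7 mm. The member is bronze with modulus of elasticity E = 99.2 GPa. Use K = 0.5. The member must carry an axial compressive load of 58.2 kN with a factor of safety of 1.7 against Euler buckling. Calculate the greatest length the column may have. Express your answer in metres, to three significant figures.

L_max ≈ 11.1 m

Inner diameter d_i = 117 − 2×5.7 = 105.6 mm
I = π(d_o⁴ − d_i⁴)/64 = π(117⁴ − 105.6⁴)/64 = 3.094×10^6 mm⁴
I = 3.094×10^-6 m⁴
Required critical load P_cr = n·P = 1.7 × 58.2 = 98.94 kN = 9.894×10^4 N
From P_cr = π²EI/(K·L)²:  L = (1/K)·√(π²EI/P_cr) = (1/0.5)·√(π²×9.92×10^10×3.094×10^-6/9.894×10^4)
L = 11.1 m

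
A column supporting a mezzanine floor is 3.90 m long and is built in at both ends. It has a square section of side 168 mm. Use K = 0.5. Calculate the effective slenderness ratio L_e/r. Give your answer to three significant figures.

I = a⁴/12 = 168⁴/12 = 6.638×10^7 mm⁴
A = 2.822×10^4 mm²;  r_min = √(I/A) = √(6.638×10^7/2.822×10^4) = 48.50 mm
L_e = K·L = 0.5 × 3.90 m = 1.950 m = 1950.0 mm
λ = L_e / r_min = 1950.0 / 48.50 = 40.2

λ ≈ 40.2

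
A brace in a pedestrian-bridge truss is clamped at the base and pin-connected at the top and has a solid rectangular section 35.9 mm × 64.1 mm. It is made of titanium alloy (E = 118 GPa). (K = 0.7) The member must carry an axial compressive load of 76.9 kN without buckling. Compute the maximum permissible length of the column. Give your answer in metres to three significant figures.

L_max ≈ 2.76 m

Buckling occurs about the weak axis: I_min = h·b³/12 with b = 35.9 mm (the shorter side).
I_min = 64.1×35.9³/12 = 2.471×10^5 mm⁴
I = 2.471×10^-7 m⁴
At the buckling limit P_cr = P = 7.690×10^4 N
From P_cr = π²EI/(K·L)²:  L = (1/K)·√(π²EI/P_cr) = (1/0.7)·√(π²×1.18×10^11×2.471×10^-7/7.690×10^4)
L = 2.76 m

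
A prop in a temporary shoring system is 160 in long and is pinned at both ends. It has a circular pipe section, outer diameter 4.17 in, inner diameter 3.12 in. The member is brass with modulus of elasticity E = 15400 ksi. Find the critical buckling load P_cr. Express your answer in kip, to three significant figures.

P_cr ≈ 60.5 kip

d_o = 4.17 in, d_i = 3.12 in
I = π(d_o⁴ − d_i⁴)/64 = π(4.17⁴ − 3.120⁴)/64 = 10.19 in⁴
Effective length L_e = K·L = 1 × 160 = 160.0 in
P_cr = π²EI / L_e² = π² × 15400×10³ × 10.19 / 160.0² = 6.051×10^4 lb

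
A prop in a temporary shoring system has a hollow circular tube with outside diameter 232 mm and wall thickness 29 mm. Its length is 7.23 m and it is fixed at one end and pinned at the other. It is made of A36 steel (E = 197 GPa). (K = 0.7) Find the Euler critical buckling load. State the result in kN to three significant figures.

P_cr ≈ 7380 kN

Inner diameter d_i = 232 − 2×29 = 174.0 mm
I = π(d_o⁴ − d_i⁴)/64 = π(232⁴ − 174.0⁴)/64 = 9.721×10^7 mm⁴
I = 9.721×10^7 mm⁴ = 9.721×10^-5 m⁴
Effective length L_e = K·L = 0.7 × 7.23 = 5.061 m
P_cr = π²EI / L_e² = π² × 197×10⁹ × 9.721×10^-5 / 5.061² = 7.379×10^6 N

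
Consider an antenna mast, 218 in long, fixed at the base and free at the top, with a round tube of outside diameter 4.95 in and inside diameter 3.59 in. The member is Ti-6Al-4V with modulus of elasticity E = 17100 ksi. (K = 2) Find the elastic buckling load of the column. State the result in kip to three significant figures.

d_o = 4.95 in, d_i = 3.59 in
I = π(d_o⁴ − d_i⁴)/64 = π(4.95⁴ − 3.590⁴)/64 = 21.32 in⁴
Effective length L_e = K·L = 2 × 218 = 436.0 in
P_cr = π²EI / L_e² = π² × 17100×10³ × 21.32 / 436.0² = 1.893×10^4 lb

P_cr ≈ 18.9 kip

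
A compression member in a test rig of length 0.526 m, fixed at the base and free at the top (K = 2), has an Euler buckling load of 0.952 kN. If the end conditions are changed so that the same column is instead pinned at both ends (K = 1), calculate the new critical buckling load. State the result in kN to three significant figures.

P_cr ∝ 1/K², so P_cr,new = P_cr,old × (K_old/K_new)² = 0.952 × (2/1)²
= 0.952 × 4.000 = 3.81 kN

P_cr ≈ 3.81 kN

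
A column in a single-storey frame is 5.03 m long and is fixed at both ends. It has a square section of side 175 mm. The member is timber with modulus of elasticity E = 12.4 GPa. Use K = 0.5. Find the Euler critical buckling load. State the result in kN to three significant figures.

P_cr ≈ 1510 kN

I = a⁴/12 = 175⁴/12 = 7.816×10^7 mm⁴
I = 7.816×10^7 mm⁴ = 7.816×10^-5 m⁴
Effective length L_e = K·L = 0.5 × 5.03 = 2.515 m
P_cr = π²EI / L_e² = π² × 12.4×10⁹ × 7.816×10^-5 / 2.515² = 1.512×10^6 N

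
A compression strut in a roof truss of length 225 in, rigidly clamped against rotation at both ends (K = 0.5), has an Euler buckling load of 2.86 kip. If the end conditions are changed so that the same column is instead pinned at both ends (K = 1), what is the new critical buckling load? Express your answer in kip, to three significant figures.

P_cr ≈ 0.715 kip

P_cr ∝ 1/K², so P_cr,new = P_cr,old × (K_old/K_new)² = 2.86 × (0.5/1)²
= 2.86 × 0.2500 = 0.715 kip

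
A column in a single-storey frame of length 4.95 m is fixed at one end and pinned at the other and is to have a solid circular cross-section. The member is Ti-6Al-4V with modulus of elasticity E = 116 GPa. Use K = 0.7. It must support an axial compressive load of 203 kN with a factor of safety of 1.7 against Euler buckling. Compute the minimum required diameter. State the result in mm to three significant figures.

Required P_cr = n·P = 1.7 × 203 = 345.1 kN
L_e = K·L = 0.7 × 4.95 = 3.465 m
Required I = P_cr·L_e²/(π²E) = 3.451×10^5 × 3.465² / (π² × 1.16×10^11) = 3.619×10^-6 m⁴
I_req = 3.619×10^6 mm⁴
Solid circle: I = πd⁴/64  ⇒  d = (64I/π)^(1/4) = (64×3.619×10^6/π)^(1/4) = 92.7 mm

d ≈ 92.7 mm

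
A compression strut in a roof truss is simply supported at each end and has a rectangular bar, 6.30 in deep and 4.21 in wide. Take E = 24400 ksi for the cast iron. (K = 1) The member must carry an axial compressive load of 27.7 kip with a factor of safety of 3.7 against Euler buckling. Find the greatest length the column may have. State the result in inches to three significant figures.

L_max ≈ 303 in

Buckling occurs about the weak axis: I_min = h·b³/12 with b = 4.21 in (the shorter side).
I_min = 6.30×4.21³/12 = 39.17 in⁴
Required critical load P_cr = n·P = 3.7 × 27.7 = 102.5 kip = 1.025×10^5 lb
From P_cr = π²EI/(K·L)²:  L = (1/K)·√(π²EI/P_cr) = (1/1)·√(π²×2.44×10^7×39.17/1.025×10^5)
L = 303 in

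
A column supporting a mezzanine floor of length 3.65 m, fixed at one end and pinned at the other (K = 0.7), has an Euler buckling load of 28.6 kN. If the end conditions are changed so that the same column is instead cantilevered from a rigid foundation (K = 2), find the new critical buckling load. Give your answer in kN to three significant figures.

P_cr ∝ 1/K², so P_cr,new = P_cr,old × (K_old/K_new)² = 28.6 × (0.7/2)²
= 28.6 × 0.1225 = 3.50 kN

P_cr ≈ 3.50 kN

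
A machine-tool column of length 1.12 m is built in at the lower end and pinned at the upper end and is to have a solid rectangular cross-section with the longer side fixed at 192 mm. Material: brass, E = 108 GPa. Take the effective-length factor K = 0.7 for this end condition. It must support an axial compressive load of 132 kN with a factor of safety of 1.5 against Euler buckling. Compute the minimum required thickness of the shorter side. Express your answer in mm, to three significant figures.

Required P_cr = n·P = 1.5 × 132 = 198.0 kN
L_e = K·L = 0.7 × 1.12 = 0.7840 m
Required I = P_cr·L_e²/(π²E) = 1.980×10^5 × 0.7840² / (π² × 1.08×10^11) = 1.142×10^-7 m⁴
I_req = 1.142×10^5 mm⁴
Rectangle, weak axis: I_min = h·b³/12 with h = 192 mm fixed  ⇒  b = (12I/h)^(1/3) = 19.3 mm

b ≈ 19.3 mm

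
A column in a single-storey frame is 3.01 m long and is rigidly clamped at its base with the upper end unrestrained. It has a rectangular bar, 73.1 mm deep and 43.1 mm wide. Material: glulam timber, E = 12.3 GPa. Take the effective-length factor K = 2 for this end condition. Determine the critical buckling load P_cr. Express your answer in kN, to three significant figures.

P_cr ≈ 1.63 kN

Buckling occurs about the weak axis: I_min = h·b³/12 with b = 43.1 mm (the shorter side).
I_min = 73.1×43.1³/12 = 4.877×10^5 mm⁴
I = 4.877×10^5 mm⁴ = 4.877×10^-7 m⁴
Effective length L_e = K·L = 2 × 3.01 = 6.020 m
P_cr = π²EI / L_e² = π² × 12.3×10⁹ × 4.877×10^-7 / 6.020² = 1.634×10^3 N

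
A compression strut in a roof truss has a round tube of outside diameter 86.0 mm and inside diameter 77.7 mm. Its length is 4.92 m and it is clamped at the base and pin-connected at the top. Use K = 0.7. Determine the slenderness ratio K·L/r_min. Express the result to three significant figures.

λ ≈ 119

d_o = 86.0 mm, d_i = 77.7 mm
I = π(d_o⁴ − d_i⁴)/64 = π(86.0⁴ − 77.70⁴)/64 = 8.959×10^5 mm⁴
A = 1.067×10^3 mm²;  r_min = √(I/A) = √(8.959×10^5/1.067×10^3) = 28.98 mm
L_e = K·L = 0.7 × 4.92 m = 3.444 m = 3444.0 mm
λ = L_e / r_min = 3444.0 / 28.98 = 119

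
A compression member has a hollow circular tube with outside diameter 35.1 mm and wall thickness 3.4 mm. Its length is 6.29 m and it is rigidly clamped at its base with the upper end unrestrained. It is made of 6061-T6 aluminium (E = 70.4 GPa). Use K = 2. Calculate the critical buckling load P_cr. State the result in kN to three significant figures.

Inner diameter d_i = 35.1 − 2×3.4 = 28.30 mm
I = π(d_o⁴ − d_i⁴)/64 = π(35.1⁴ − 28.30⁴)/64 = 4.302×10^4 mm⁴
I = 4.302×10^4 mm⁴ = 4.302×10^-8 m⁴
Effective length L_e = K·L = 2 × 6.29 = 12.58 m
P_cr = π²EI / L_e² = π² × 70.4×10⁹ × 4.302×10^-8 / 12.58² = 188.9 N

P_cr ≈ 0.189 kN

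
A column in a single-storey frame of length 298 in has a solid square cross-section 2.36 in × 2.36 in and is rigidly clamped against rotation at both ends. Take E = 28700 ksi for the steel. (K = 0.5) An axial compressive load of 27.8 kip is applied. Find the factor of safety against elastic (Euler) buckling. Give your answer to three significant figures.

n ≈ 1.19

I = a⁴/12 = 2.36⁴/12 = 2.585 in⁴
Effective length L_e = K·L = 0.5 × 298 = 149.0 in
P_cr = π²EI / L_e² = π² × 28700×10³ × 2.585 / 149.0² = 3.298×10^4 lb
Factor of safety n = P_cr / P = 32.982 / 27.8 = 1.19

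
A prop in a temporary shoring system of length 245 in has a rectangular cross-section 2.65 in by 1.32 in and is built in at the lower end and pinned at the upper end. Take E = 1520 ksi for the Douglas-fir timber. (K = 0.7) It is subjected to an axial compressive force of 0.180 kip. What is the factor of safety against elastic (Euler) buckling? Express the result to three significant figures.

n ≈ 1.44

Buckling occurs about the weak axis: I_min = h·b³/12 with b = 1.32 in (the shorter side).
I_min = 2.65×1.32³/12 = 0.5079 in⁴
Effective length L_e = K·L = 0.7 × 245 = 171.5 in
P_cr = π²EI / L_e² = π² × 1520×10³ × 0.5079 / 171.5² = 259.1 lb
Factor of safety n = P_cr / P = 0.25906 / 0.180 = 1.44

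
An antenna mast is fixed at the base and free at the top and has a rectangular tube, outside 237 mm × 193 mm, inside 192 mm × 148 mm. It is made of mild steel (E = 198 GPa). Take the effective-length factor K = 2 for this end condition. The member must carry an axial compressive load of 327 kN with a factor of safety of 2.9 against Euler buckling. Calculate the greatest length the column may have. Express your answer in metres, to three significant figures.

Weak-axis I_min = (h_o·b_o³ − h_i·b_i³)/12 with b_o = 193, b_i = 148.0 mm (shorter outer/inner sides).
I_min = (237×193³ − 192.0×148.0³)/12 = 9.012×10^7 mm⁴
I = 9.012×10^-5 m⁴
Required critical load P_cr = n·P = 2.9 × 327 = 948.3 kN = 9.483×10^5 N
From P_cr = π²EI/(K·L)²:  L = (1/K)·√(π²EI/P_cr) = (1/2)·√(π²×1.98×10^11×9.012×10^-5/9.483×10^5)
L = 6.81 m

L_max ≈ 6.81 m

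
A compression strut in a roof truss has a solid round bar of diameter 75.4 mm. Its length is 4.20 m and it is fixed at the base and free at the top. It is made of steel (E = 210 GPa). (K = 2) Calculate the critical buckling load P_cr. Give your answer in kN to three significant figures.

P_cr ≈ 46.6 kN

I = πd⁴/64 = π×75.4⁴/64 = 1.587×10^6 mm⁴
I = 1.587×10^6 mm⁴ = 1.587×10^-6 m⁴
Effective length L_e = K·L = 2 × 4.20 = 8.400 m
P_cr = π²EI / L_e² = π² × 210×10⁹ × 1.587×10^-6 / 8.400² = 4.660×10^4 N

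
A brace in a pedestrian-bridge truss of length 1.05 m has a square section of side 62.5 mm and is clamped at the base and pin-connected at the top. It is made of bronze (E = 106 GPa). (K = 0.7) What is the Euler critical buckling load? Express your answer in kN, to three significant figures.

I = a⁴/12 = 62.5⁴/12 = 1.272×10^6 mm⁴
I = 1.272×10^6 mm⁴ = 1.272×10^-6 m⁴
Effective length L_e = K·L = 0.7 × 1.05 = 0.7350 m
P_cr = π²EI / L_e² = π² × 106×10⁹ × 1.272×10^-6 / 0.7350² = 2.462×10^6 N

P_cr ≈ 2460 kN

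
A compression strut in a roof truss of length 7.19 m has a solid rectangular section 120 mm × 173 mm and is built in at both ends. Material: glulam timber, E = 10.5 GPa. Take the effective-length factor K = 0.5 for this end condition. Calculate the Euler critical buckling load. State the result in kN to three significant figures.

Buckling occurs about the weak axis: I_min = h·b³/12 with b = 120 mm (the shorter side).
I_min = 173×120³/12 = 2.491×10^7 mm⁴
I = 2.491×10^7 mm⁴ = 2.491×10^-5 m⁴
Effective length L_e = K·L = 0.5 × 7.19 = 3.595 m
P_cr = π²EI / L_e² = π² × 10.5×10⁹ × 2.491×10^-5 / 3.595² = 1.998×10^5 N

P_cr ≈ 200 kN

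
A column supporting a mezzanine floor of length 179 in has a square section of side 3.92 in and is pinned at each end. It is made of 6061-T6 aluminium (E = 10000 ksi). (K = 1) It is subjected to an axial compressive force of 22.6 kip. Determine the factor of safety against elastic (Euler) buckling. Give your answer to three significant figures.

n ≈ 2.68

I = a⁴/12 = 3.92⁴/12 = 19.68 in⁴
Effective length L_e = K·L = 1 × 179 = 179.0 in
P_cr = π²EI / L_e² = π² × 10000×10³ × 19.68 / 179.0² = 6.061×10^4 lb
Factor of safety n = P_cr / P = 60.612 / 22.6 = 2.68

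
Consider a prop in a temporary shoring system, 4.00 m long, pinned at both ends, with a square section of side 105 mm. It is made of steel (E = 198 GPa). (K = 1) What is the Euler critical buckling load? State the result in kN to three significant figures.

I = a⁴/12 = 105⁴/12 = 1.013×10^7 mm⁴
I = 1.013×10^7 mm⁴ = 1.013×10^-5 m⁴
Effective length L_e = K·L = 1 × 4.00 = 4.000 m
P_cr = π²EI / L_e² = π² × 198×10⁹ × 1.013×10^-5 / 4.000² = 1.237×10^6 N

P_cr ≈ 1240 kN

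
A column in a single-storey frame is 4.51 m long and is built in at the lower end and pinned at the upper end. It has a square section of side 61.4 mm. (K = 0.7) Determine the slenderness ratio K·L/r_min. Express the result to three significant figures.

I = a⁴/12 = 61.4⁴/12 = 1.184×10^6 mm⁴
A = 3.770×10^3 mm²;  r_min = √(I/A) = √(1.184×10^6/3.770×10^3) = 17.72 mm
L_e = K·L = 0.7 × 4.51 m = 3.157 m = 3157.0 mm
λ = L_e / r_min = 3157.0 / 17.72 = 178

λ ≈ 178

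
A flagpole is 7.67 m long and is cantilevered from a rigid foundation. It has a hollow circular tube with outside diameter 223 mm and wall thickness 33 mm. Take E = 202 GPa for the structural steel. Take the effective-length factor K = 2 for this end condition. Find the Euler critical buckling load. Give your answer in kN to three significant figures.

P_cr ≈ 776 kN

Inner diameter d_i = 223 − 2×33 = 157.0 mm
I = π(d_o⁴ − d_i⁴)/64 = π(223⁴ − 157.0⁴)/64 = 9.157×10^7 mm⁴
I = 9.157×10^7 mm⁴ = 9.157×10^-5 m⁴
Effective length L_e = K·L = 2 × 7.67 = 15.34 m
P_cr = π²EI / L_e² = π² × 202×10⁹ × 9.157×10^-5 / 15.34² = 7.758×10^5 N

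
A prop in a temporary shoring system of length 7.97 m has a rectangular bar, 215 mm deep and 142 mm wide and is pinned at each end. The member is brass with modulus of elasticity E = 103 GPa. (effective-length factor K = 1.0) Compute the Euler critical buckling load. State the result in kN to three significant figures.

Buckling occurs about the weak axis: I_min = h·b³/12 with b = 142 mm (the shorter side).
I_min = 215×142³/12 = 5.130×10^7 mm⁴
I = 5.130×10^7 mm⁴ = 5.130×10^-5 m⁴
Effective length L_e = K·L = 1 × 7.97 = 7.970 m
P_cr = π²EI / L_e² = π² × 103×10⁹ × 5.130×10^-5 / 7.970² = 8.210×10^5 N

P_cr ≈ 821 kN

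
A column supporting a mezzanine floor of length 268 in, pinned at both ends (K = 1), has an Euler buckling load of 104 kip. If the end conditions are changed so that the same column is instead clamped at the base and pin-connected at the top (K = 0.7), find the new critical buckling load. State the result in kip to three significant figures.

P_cr ≈ 212 kip

P_cr ∝ 1/K², so P_cr,new = P_cr,old × (K_old/K_new)² = 104 × (1/0.7)²
= 104 × 2.041 = 212 kip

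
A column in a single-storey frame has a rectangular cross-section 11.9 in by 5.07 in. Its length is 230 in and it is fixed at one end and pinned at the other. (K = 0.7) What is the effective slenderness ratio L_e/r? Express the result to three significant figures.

For a rectangle r_min = b/√12 = 5.07/√12 = 1.464 in
L_e = K·L = 0.7 × 230 = 161.0 in
λ = L_e / r_min = 161.00 / 1.464 = 110

λ ≈ 110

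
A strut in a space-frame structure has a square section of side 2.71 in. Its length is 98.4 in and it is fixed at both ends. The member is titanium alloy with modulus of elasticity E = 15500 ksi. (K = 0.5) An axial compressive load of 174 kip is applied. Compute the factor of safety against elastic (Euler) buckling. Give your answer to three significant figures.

I = a⁴/12 = 2.71⁴/12 = 4.495 in⁴
Effective length L_e = K·L = 0.5 × 98.4 = 49.20 in
P_cr = π²EI / L_e² = π² × 15500×10³ × 4.495 / 49.20² = 2.841×10^5 lb
Factor of safety n = P_cr / P = 284.05 / 174 = 1.63

n ≈ 1.63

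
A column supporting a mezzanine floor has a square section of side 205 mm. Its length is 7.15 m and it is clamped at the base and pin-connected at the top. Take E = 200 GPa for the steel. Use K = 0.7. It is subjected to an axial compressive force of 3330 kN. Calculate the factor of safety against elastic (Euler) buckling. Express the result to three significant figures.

n ≈ 3.48

I = a⁴/12 = 205⁴/12 = 1.472×10^8 mm⁴
I = 1.472×10^8 mm⁴ = 1.472×10^-4 m⁴
Effective length L_e = K·L = 0.7 × 7.15 = 5.005 m
P_cr = π²EI / L_e² = π² × 200×10⁹ × 1.472×10^-4 / 5.005² = 1.160×10^7 N
Factor of safety n = P_cr / P = 11597 / 3330 = 3.48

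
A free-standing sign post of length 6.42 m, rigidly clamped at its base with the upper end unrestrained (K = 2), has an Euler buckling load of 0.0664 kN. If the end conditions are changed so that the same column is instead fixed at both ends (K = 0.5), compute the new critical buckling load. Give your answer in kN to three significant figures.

P_cr ∝ 1/K², so P_cr,new = P_cr,old × (K_old/K_new)² = 0.0664 × (2/0.5)²
= 0.0664 × 16.00 = 1.06 kN

P_cr ≈ 1.06 kN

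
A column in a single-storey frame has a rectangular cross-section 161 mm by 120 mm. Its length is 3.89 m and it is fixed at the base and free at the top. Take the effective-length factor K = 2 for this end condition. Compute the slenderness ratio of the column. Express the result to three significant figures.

λ ≈ 225

Buckling occurs about the weak axis: I_min = h·b³/12 with b = 120 mm (the shorter side).
I_min = 161×120³/12 = 2.318×10^7 mm⁴
A = 1.932×10^4 mm²;  r_min = √(I/A) = √(2.318×10^7/1.932×10^4) = 34.64 mm
L_e = K·L = 2 × 3.89 m = 7.780 m = 7780.0 mm
λ = L_e / r_min = 7780.0 / 34.64 = 225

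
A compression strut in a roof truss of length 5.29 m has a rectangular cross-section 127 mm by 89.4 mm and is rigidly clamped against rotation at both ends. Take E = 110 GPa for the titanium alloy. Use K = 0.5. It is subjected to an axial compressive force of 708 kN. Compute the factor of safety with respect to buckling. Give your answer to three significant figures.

Buckling occurs about the weak axis: I_min = h·b³/12 with b = 89.4 mm (the shorter side).
I_min = 127×89.4³/12 = 7.562×10^6 mm⁴
I = 7.562×10^6 mm⁴ = 7.562×10^-6 m⁴
Effective length L_e = K·L = 0.5 × 5.29 = 2.645 m
P_cr = π²EI / L_e² = π² × 110×10⁹ × 7.562×10^-6 / 2.645² = 1.173×10^6 N
Factor of safety n = P_cr / P = 1173.5 / 708 = 1.66

n ≈ 1.66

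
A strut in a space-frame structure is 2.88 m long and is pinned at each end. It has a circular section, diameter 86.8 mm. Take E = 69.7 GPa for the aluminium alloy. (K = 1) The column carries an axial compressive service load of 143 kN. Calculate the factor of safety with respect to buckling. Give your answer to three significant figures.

n ≈ 1.62

I = πd⁴/64 = π×86.8⁴/64 = 2.786×10^6 mm⁴
I = 2.786×10^6 mm⁴ = 2.786×10^-6 m⁴
Effective length L_e = K·L = 1 × 2.88 = 2.880 m
P_cr = π²EI / L_e² = π² × 69.7×10⁹ × 2.786×10^-6 / 2.880² = 2.311×10^5 N
Factor of safety n = P_cr / P = 231.10 / 143 = 1.62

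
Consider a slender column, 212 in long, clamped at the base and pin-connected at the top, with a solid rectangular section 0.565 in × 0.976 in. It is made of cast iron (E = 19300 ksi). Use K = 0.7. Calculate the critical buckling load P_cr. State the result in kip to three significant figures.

P_cr ≈ 0.127 kip

Buckling occurs about the weak axis: I_min = h·b³/12 with b = 0.565 in (the shorter side).
I_min = 0.976×0.565³/12 = 1.467×10^-2 in⁴
Effective length L_e = K·L = 0.7 × 212 = 148.4 in
P_cr = π²EI / L_e² = π² × 19300×10³ × 1.467×10^-2 / 148.4² = 126.9 lb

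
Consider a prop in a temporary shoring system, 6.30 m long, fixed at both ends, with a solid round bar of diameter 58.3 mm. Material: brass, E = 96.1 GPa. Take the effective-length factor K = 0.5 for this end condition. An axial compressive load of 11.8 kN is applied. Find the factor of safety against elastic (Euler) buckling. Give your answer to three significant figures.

n ≈ 4.59

I = πd⁴/64 = π×58.3⁴/64 = 5.671×10^5 mm⁴
I = 5.671×10^5 mm⁴ = 5.671×10^-7 m⁴
Effective length L_e = K·L = 0.5 × 6.30 = 3.150 m
P_cr = π²EI / L_e² = π² × 96.1×10⁹ × 5.671×10^-7 / 3.150² = 5.421×10^4 N
Factor of safety n = P_cr / P = 54.206 / 11.8 = 4.59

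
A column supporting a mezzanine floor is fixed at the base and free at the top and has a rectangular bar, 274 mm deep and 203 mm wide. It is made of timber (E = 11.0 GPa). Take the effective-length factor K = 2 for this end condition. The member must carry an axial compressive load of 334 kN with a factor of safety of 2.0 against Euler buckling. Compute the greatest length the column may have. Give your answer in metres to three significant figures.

L_max ≈ 2.79 m

Buckling occurs about the weak axis: I_min = h·b³/12 with b = 203 mm (the shorter side).
I_min = 274×203³/12 = 1.910×10^8 mm⁴
I = 1.910×10^-4 m⁴
Required critical load P_cr = n·P = 2.0 × 334 = 668.0 kN = 6.680×10^5 N
From P_cr = π²EI/(K·L)²:  L = (1/K)·√(π²EI/P_cr) = (1/2)·√(π²×1.10×10^10×1.910×10^-4/6.680×10^5)
L = 2.79 m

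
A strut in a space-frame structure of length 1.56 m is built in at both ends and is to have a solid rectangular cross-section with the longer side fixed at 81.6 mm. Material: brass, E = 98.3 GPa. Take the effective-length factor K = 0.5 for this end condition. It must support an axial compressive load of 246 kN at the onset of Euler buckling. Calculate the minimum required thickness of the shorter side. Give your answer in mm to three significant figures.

b ≈ 28.3 mm

L_e = K·L = 0.5 × 1.56 = 0.7800 m
Required I = P_cr·L_e²/(π²E) = 2.460×10^5 × 0.7800² / (π² × 9.83×10^10) = 1.543×10^-7 m⁴
I_req = 1.543×10^5 mm⁴
Rectangle, weak axis: I_min = h·b³/12 with h = 81.6 mm fixed  ⇒  b = (12I/h)^(1/3) = 28.3 mm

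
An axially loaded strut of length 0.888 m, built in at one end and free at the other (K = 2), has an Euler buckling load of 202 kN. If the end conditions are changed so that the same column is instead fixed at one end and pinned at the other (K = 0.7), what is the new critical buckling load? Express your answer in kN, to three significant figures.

P_cr ∝ 1/K², so P_cr,new = P_cr,old × (K_old/K_new)² = 202 × (2/0.7)²
= 202 × 8.163 = 1650 kN

P_cr ≈ 1650 kN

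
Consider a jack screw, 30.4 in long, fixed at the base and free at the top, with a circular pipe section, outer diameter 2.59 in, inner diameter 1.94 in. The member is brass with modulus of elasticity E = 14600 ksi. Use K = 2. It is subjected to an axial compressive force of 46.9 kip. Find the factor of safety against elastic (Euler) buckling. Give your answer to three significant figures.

d_o = 2.59 in, d_i = 1.94 in
I = π(d_o⁴ − d_i⁴)/64 = π(2.59⁴ − 1.940⁴)/64 = 1.514 in⁴
Effective length L_e = K·L = 2 × 30.4 = 60.80 in
P_cr = π²EI / L_e² = π² × 14600×10³ × 1.514 / 60.80² = 5.900×10^4 lb
Factor of safety n = P_cr / P = 58.999 / 46.9 = 1.26

n ≈ 1.26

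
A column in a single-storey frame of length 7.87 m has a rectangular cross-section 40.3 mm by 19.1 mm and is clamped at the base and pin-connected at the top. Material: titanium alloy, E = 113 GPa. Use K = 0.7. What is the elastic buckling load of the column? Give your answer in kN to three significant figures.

Buckling occurs about the weak axis: I_min = h·b³/12 with b = 19.1 mm (the shorter side).
I_min = 40.3×19.1³/12 = 2.340×10^4 mm⁴
I = 2.340×10^4 mm⁴ = 2.340×10^-8 m⁴
Effective length L_e = K·L = 0.7 × 7.87 = 5.509 m
P_cr = π²EI / L_e² = π² × 113×10⁹ × 2.340×10^-8 / 5.509² = 859.9 N

P_cr ≈ 0.860 kN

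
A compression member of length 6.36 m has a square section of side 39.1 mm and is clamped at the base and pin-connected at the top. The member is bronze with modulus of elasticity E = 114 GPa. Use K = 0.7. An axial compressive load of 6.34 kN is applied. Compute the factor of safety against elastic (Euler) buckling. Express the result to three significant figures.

I = a⁴/12 = 39.1⁴/12 = 1.948×10^5 mm⁴
I = 1.948×10^5 mm⁴ = 1.948×10^-7 m⁴
Effective length L_e = K·L = 0.7 × 6.36 = 4.452 m
P_cr = π²EI / L_e² = π² × 114×10⁹ × 1.948×10^-7 / 4.452² = 1.106×10^4 N
Factor of safety n = P_cr / P = 11.057 / 6.34 = 1.74

n ≈ 1.74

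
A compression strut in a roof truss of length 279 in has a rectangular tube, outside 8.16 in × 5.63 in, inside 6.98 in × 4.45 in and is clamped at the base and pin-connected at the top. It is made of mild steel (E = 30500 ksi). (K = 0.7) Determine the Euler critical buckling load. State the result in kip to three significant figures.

Weak-axis I_min = (h_o·b_o³ − h_i·b_i³)/12 with b_o = 5.63, b_i = 4.450 in (shorter outer/inner sides).
I_min = (8.16×5.63³ − 6.980×4.450³)/12 = 70.09 in⁴
Effective length L_e = K·L = 0.7 × 279 = 195.3 in
P_cr = π²EI / L_e² = π² × 30500×10³ × 70.09 / 195.3² = 5.532×10^5 lb

P_cr ≈ 553 kip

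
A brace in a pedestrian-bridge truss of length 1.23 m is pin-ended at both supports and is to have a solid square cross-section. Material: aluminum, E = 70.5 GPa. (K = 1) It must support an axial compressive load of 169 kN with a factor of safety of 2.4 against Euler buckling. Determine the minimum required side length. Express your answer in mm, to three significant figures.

Required P_cr = n·P = 2.4 × 169 = 405.6 kN
L_e = K·L = 1 × 1.23 = 1.230 m
Required I = P_cr·L_e²/(π²E) = 4.056×10^5 × 1.230² / (π² × 7.05×10^10) = 8.819×10^-7 m⁴
I_req = 8.819×10^5 mm⁴
Solid square: I = a⁴/12  ⇒  a = (12I)^(1/4) = (12×8.819×10^5)^(1/4) = 57.0 mm

a ≈ 57.0 mm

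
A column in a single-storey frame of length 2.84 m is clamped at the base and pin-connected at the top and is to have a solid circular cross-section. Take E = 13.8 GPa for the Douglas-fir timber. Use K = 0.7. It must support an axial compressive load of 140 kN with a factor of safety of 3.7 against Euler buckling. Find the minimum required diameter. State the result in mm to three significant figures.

Required P_cr = n·P = 3.7 × 140 = 518.0 kN
L_e = K·L = 0.7 × 2.84 = 1.988 m
Required I = P_cr·L_e²/(π²E) = 5.180×10^5 × 1.988² / (π² × 1.38×10^10) = 1.503×10^-5 m⁴
I_req = 1.503×10^7 mm⁴
Solid circle: I = πd⁴/64  ⇒  d = (64I/π)^(1/4) = (64×1.503×10^7/π)^(1/4) = 132 mm

d ≈ 132 mm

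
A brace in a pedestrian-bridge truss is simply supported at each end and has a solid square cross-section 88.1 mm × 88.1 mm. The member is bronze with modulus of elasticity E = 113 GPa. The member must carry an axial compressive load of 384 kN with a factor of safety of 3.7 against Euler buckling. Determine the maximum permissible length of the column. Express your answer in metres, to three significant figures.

L_max ≈ 1.99 m

I = a⁴/12 = 88.1⁴/12 = 5.020×10^6 mm⁴
I = 5.020×10^-6 m⁴
Required critical load P_cr = n·P = 3.7 × 384 = 1421 kN = 1.421×10^6 N
From P_cr = π²EI/(K·L)²:  L = (1/K)·√(π²EI/P_cr) = (1/1)·√(π²×1.13×10^11×5.020×10^-6/1.421×10^6)
L = 1.99 m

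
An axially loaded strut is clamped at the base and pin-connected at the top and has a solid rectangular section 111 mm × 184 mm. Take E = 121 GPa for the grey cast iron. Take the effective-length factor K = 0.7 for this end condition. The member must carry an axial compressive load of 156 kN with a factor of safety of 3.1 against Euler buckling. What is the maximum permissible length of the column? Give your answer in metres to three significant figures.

L_max ≈ 10.3 m

Buckling occurs about the weak axis: I_min = h·b³/12 with b = 111 mm (the shorter side).
I_min = 184×111³/12 = 2.097×10^7 mm⁴
I = 2.097×10^-5 m⁴
Required critical load P_cr = n·P = 3.1 × 156 = 483.6 kN = 4.836×10^5 N
From P_cr = π²EI/(K·L)²:  L = (1/K)·√(π²EI/P_cr) = (1/0.7)·√(π²×1.21×10^11×2.097×10^-5/4.836×10^5)
L = 10.3 m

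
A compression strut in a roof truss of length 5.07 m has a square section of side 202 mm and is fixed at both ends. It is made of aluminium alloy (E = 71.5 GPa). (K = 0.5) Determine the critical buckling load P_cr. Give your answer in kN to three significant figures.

I = a⁴/12 = 202⁴/12 = 1.387×10^8 mm⁴
I = 1.387×10^8 mm⁴ = 1.387×10^-4 m⁴
Effective length L_e = K·L = 0.5 × 5.07 = 2.535 m
P_cr = π²EI / L_e² = π² × 71.5×10⁹ × 1.387×10^-4 / 2.535² = 1.524×10^7 N

P_cr ≈ 15200 kN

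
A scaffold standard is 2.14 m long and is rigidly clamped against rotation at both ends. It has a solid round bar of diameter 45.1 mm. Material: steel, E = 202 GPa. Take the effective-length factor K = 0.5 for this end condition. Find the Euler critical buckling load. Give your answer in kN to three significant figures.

P_cr ≈ 354 kN

I = πd⁴/64 = π×45.1⁴/64 = 2.031×10^5 mm⁴
I = 2.031×10^5 mm⁴ = 2.031×10^-7 m⁴
Effective length L_e = K·L = 0.5 × 2.14 = 1.070 m
P_cr = π²EI / L_e² = π² × 202×10⁹ × 2.031×10^-7 / 1.070² = 3.536×10^5 N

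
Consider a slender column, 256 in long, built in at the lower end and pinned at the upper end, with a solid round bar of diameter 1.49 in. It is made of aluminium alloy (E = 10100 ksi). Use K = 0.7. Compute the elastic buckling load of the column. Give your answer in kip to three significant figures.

P_cr ≈ 0.751 kip

I = πd⁴/64 = π×1.49⁴/64 = 0.2419 in⁴
Effective length L_e = K·L = 0.7 × 256 = 179.2 in
P_cr = π²EI / L_e² = π² × 10100×10³ × 0.2419 / 179.2² = 751.0 lb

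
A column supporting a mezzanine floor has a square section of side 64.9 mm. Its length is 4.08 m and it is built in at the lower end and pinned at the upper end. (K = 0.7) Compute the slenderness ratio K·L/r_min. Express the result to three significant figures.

For a square r = a/√12 = 64.9/√12 = 18.74 mm
L_e = K·L = 0.7 × 4.08 m = 2.856 m = 2856.0 mm
λ = L_e / r_min = 2856.0 / 18.74 = 152

λ ≈ 152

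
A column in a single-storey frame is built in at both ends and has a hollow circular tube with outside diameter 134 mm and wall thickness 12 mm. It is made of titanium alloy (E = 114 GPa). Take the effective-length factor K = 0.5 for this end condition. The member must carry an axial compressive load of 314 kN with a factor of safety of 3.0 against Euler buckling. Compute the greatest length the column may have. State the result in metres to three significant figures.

Inner diameter d_i = 134 − 2×12 = 110.0 mm
I = π(d_o⁴ − d_i⁴)/64 = π(134⁴ − 110.0⁴)/64 = 8.640×10^6 mm⁴
I = 8.640×10^-6 m⁴
Required critical load P_cr = n·P = 3.0 × 314 = 942.0 kN = 9.420×10^5 N
From P_cr = π²EI/(K·L)²:  L = (1/K)·√(π²EI/P_cr) = (1/0.5)·√(π²×1.14×10^11×8.640×10^-6/9.420×10^5)
L = 6.42 m

L_max ≈ 6.42 m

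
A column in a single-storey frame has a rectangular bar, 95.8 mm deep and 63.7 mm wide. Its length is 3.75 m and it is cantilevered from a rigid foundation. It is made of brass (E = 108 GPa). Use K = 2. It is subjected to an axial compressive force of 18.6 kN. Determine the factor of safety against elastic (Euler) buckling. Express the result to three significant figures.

n ≈ 2.10

Buckling occurs about the weak axis: I_min = h·b³/12 with b = 63.7 mm (the shorter side).
I_min = 95.8×63.7³/12 = 2.063×10^6 mm⁴
I = 2.063×10^6 mm⁴ = 2.063×10^-6 m⁴
Effective length L_e = K·L = 2 × 3.75 = 7.500 m
P_cr = π²EI / L_e² = π² × 108×10⁹ × 2.063×10^-6 / 7.500² = 3.910×10^4 N
Factor of safety n = P_cr / P = 39.102 / 18.6 = 2.10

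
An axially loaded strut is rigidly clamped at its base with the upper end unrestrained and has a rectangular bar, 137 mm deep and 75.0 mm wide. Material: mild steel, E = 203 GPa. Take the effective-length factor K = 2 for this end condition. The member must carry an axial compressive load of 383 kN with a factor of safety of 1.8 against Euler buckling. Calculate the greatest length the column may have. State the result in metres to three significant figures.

L_max ≈ 1.87 m

Buckling occurs about the weak axis: I_min = h·b³/12 with b = 75.0 mm (the shorter side).
I_min = 137×75.0³/12 = 4.816×10^6 mm⁴
I = 4.816×10^-6 m⁴
Required critical load P_cr = n·P = 1.8 × 383 = 689.4 kN = 6.894×10^5 N
From P_cr = π²EI/(K·L)²:  L = (1/K)·√(π²EI/P_cr) = (1/2)·√(π²×2.03×10^11×4.816×10^-6/6.894×10^5)
L = 1.87 m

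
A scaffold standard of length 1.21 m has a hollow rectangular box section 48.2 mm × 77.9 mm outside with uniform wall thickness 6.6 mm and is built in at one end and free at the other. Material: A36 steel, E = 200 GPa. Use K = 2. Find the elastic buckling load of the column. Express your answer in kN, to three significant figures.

P_cr ≈ 167 kN

Inner dimensions: h_i = 77.9 − 2×6.6 = 64.70 mm, b_i = 48.2 − 2×6.6 = 35.00 mm
Weak-axis I_min = (h_o·b_o³ − h_i·b_i³)/12 with b_o = 48.2, b_i = 35.00 mm (shorter outer/inner sides).
I_min = (77.9×48.2³ − 64.70×35.00³)/12 = 4.958×10^5 mm⁴
I = 4.958×10^5 mm⁴ = 4.958×10^-7 m⁴
Effective length L_e = K·L = 2 × 1.21 = 2.420 m
P_cr = π²EI / L_e² = π² × 200×10⁹ × 4.958×10^-7 / 2.420² = 1.671×10^5 N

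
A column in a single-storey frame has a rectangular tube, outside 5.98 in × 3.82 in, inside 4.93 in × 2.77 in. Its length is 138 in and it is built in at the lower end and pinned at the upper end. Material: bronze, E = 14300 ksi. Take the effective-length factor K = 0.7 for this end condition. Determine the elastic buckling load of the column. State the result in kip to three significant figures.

P_cr ≈ 288 kip

Weak-axis I_min = (h_o·b_o³ − h_i·b_i³)/12 with b_o = 3.82, b_i = 2.770 in (shorter outer/inner sides).
I_min = (5.98×3.82³ − 4.930×2.770³)/12 = 19.05 in⁴
Effective length L_e = K·L = 0.7 × 138 = 96.60 in
P_cr = π²EI / L_e² = π² × 14300×10³ × 19.05 / 96.60² = 2.881×10^5 lb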